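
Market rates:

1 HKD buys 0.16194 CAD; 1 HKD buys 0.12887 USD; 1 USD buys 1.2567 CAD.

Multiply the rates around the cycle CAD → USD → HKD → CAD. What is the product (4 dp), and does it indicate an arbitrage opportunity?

0.9999 (no arbitrage)

Around CAD → USD → HKD → CAD: 1 ÷ 1.2567 ÷ 0.12887 × 0.16194 = 0.999933
Product ≈ 1 (deviation 0.007%, within rounding noise).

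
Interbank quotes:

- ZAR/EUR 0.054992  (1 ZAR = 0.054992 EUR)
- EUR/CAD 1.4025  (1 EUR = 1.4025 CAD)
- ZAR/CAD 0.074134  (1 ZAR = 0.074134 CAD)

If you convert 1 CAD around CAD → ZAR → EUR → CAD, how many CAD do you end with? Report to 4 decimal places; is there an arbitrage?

Around CAD → ZAR → EUR → CAD: 1 ÷ 0.074134 × 0.054992 × 1.4025 = 1.040363
Product > 1; profitable direction is CAD → ZAR → EUR → CAD.

1.0404 (arbitrage exists)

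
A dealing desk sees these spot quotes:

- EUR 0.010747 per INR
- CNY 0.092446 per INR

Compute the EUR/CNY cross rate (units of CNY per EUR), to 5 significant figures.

EUR/CNY = 8.6020

1 EUR ÷ 0.010747 = 93.0492 INR
93.0492 INR × 0.092446 = 8.60203 CNY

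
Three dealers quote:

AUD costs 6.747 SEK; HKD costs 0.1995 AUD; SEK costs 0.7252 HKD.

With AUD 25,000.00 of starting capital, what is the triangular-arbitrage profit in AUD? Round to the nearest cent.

Profit: AUD 611.12

Profitable loop is AUD → HKD → SEK → AUD:
AUD 25,000.00 ÷ 0.1995 = HKD 125,313.28
HKD 125,313.28 ÷ 0.7252 = SEK 172,798.24
SEK 172,798.24 ÷ 6.747 = AUD 25,611.12
Profit = AUD 25,611.12 − AUD 25,000.00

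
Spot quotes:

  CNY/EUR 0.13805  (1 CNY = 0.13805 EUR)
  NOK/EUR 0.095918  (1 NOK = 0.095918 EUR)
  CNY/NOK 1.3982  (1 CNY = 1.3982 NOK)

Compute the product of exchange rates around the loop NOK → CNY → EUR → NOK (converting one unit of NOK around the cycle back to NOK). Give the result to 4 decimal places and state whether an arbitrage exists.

1.0294 (arbitrage exists)

Around NOK → CNY → EUR → NOK: 1 ÷ 1.3982 × 0.13805 ÷ 0.095918 = 1.029359
Product > 1; profitable direction is NOK → CNY → EUR → NOK.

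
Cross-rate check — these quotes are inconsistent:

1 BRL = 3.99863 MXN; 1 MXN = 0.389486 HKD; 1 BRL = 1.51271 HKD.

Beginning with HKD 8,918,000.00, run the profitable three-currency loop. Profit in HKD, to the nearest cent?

Profitable loop is HKD → BRL → MXN → HKD:
HKD 8,918,000.00 ÷ 1.51271 = BRL 5,895,379.82
BRL 5,895,379.82 × 3.99863 = MXN 23,573,442.59
MXN 23,573,442.59 × 0.389486 = HKD 9,181,525.86
Profit = HKD 9,181,525.86 − HKD 8,918,000.00

Profit: HKD 263,525.86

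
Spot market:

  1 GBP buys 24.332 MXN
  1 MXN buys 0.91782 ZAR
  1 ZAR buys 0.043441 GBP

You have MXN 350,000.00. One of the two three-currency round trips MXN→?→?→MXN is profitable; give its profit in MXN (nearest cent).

Profitable loop is MXN → GBP → ZAR → MXN:
MXN 350,000.00 ÷ 24.332 = GBP 14,384.35
GBP 14,384.35 ÷ 0.043441 = ZAR 331,123.82
ZAR 331,123.82 ÷ 0.91782 = MXN 360,772.07
Profit = MXN 360,772.07 − MXN 350,000.00

Profit: MXN 10,772.07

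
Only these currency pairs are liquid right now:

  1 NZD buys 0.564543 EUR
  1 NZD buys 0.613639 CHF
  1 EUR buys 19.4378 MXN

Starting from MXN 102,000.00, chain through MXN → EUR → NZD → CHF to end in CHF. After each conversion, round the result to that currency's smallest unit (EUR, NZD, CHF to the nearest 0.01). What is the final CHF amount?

MXN 102,000.00 ÷ 19.4378 = EUR 5,247.51
EUR 5,247.51 ÷ 0.564543 = NZD 9,295.15
NZD 9,295.15 × 0.613639 = CHF 5,703.87

CHF 5,703.87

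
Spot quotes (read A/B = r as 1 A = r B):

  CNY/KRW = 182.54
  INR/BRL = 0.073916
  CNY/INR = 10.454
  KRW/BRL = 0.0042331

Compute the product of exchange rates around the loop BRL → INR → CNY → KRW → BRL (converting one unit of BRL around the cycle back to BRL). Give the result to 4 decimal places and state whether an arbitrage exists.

Around BRL → INR → CNY → KRW → BRL: 1 ÷ 0.073916 ÷ 10.454 × 182.54 × 0.0042331 = 0.999990
Product ≈ 1 (deviation 0.001%, within rounding noise).

1.0000 (no arbitrage)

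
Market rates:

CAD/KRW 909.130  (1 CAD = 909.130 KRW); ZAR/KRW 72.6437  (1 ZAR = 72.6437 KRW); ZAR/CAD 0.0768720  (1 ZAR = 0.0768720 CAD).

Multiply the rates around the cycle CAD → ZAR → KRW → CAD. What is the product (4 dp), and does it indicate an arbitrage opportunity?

1.0395 (arbitrage exists)

Around CAD → ZAR → KRW → CAD: 1 ÷ 0.0768720 × 72.6437 ÷ 909.130 = 1.039450
Product > 1; profitable direction is CAD → ZAR → KRW → CAD.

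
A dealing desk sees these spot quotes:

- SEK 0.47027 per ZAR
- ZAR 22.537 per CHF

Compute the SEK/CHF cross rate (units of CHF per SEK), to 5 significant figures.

1 SEK ÷ 0.47027 = 2.12644 ZAR
2.12644 ZAR ÷ 22.537 = 0.0943532 CHF

SEK/CHF = 0.094353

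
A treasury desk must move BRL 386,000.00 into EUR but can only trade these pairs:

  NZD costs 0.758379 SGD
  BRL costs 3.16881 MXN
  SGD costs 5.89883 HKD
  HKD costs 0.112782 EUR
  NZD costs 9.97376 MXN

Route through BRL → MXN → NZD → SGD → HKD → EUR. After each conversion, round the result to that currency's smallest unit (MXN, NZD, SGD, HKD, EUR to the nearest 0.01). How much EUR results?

BRL 386,000.00 × 3.16881 = MXN 1,223,160.66
MXN 1,223,160.66 ÷ 9.97376 = NZD 122,637.87
NZD 122,637.87 × 0.758379 = SGD 93,005.99
SGD 93,005.99 × 5.89883 = HKD 548,626.52
HKD 548,626.52 × 0.112782 = EUR 61,875.20

EUR 61,875.20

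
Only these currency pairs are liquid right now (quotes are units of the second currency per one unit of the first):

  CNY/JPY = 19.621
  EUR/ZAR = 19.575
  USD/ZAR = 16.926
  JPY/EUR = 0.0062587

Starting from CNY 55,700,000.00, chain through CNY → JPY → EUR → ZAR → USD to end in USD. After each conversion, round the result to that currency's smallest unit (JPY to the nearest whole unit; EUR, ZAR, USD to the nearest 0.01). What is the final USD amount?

USD 7,910,572.27

CNY 55,700,000.00 × 19.621 = JPY 1,092,889,700
JPY 1,092,889,700 × 0.0062587 = EUR 6,840,068.77
EUR 6,840,068.77 × 19.575 = ZAR 133,894,346.17
ZAR 133,894,346.17 ÷ 16.926 = USD 7,910,572.27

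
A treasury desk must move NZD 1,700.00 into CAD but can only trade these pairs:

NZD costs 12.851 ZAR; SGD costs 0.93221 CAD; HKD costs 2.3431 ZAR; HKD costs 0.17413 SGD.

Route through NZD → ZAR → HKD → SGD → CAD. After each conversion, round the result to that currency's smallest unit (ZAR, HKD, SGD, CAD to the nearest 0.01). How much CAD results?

CAD 1,513.50

NZD 1,700.00 × 12.851 = ZAR 21,846.70
ZAR 21,846.70 ÷ 2.3431 = HKD 9,323.84
HKD 9,323.84 × 0.17413 = SGD 1,623.56
SGD 1,623.56 × 0.93221 = CAD 1,513.50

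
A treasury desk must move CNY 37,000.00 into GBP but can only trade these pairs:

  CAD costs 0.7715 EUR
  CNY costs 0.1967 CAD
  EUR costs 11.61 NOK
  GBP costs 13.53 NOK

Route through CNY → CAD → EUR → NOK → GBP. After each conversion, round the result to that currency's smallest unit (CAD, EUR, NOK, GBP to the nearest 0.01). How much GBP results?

CNY 37,000.00 × 0.1967 = CAD 7,277.90
CAD 7,277.90 × 0.7715 = EUR 5,614.90
EUR 5,614.90 × 11.61 = NOK 65,188.99
NOK 65,188.99 ÷ 13.53 = GBP 4,818.11

GBP 4,818.11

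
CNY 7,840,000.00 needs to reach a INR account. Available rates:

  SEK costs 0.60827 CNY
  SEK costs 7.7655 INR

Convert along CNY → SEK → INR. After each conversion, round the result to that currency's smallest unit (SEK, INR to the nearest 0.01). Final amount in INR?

CNY 7,840,000.00 ÷ 0.60827 = SEK 12,889,013.10
SEK 12,889,013.10 × 7.7655 = INR 100,089,631.23

INR 100,089,631.23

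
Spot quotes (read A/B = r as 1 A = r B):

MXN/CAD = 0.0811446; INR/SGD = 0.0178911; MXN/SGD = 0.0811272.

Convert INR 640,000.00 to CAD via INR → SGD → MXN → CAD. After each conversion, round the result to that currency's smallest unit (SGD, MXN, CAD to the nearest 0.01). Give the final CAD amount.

INR 640,000.00 × 0.0178911 = SGD 11,450.30
SGD 11,450.30 ÷ 0.0811272 = MXN 141,140.09
MXN 141,140.09 × 0.0811446 = CAD 11,452.76

CAD 11,452.76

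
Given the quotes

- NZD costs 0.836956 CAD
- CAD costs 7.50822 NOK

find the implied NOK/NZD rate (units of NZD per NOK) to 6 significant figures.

1 NOK ÷ 7.50822 = 0.133187 CAD
0.133187 CAD ÷ 0.836956 = 0.159133 NZD

NOK/NZD = 0.159133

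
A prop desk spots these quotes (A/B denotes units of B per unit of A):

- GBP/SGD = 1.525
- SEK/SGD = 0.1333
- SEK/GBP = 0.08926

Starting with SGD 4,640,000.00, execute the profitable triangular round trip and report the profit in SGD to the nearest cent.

Profit: SGD 98,212.75

Profitable loop is SGD → SEK → GBP → SGD:
SGD 4,640,000.00 ÷ 0.1333 = SEK 34,808,702.18
SEK 34,808,702.18 × 0.08926 = GBP 3,107,024.76
GBP 3,107,024.76 × 1.525 = SGD 4,738,212.75
Profit = SGD 4,738,212.75 − SGD 4,640,000.00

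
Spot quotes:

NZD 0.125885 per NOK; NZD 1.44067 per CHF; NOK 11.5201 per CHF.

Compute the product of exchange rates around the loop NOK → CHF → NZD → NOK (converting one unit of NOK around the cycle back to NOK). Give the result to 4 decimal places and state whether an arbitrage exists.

0.9934 (arbitrage exists)

Around NOK → CHF → NZD → NOK: 1 ÷ 11.5201 × 1.44067 ÷ 0.125885 = 0.993423
Product < 1; profitable direction is NOK → NZD → CHF → NOK.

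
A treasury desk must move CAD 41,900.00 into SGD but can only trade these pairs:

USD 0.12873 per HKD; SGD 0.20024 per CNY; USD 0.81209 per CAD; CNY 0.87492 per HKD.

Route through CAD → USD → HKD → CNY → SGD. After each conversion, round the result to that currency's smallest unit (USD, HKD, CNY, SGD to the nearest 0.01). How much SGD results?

SGD 46,308.17

CAD 41,900.00 × 0.81209 = USD 34,026.57
USD 34,026.57 ÷ 0.12873 = HKD 264,325.10
HKD 264,325.10 × 0.87492 = CNY 231,263.32
CNY 231,263.32 × 0.20024 = SGD 46,308.17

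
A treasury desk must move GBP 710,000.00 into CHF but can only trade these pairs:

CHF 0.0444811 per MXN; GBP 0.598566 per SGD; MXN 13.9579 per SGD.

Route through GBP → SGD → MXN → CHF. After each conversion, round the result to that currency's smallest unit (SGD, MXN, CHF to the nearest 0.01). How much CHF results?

GBP 710,000.00 ÷ 0.598566 = SGD 1,186,168.28
SGD 1,186,168.28 × 13.9579 = MXN 16,556,418.24
MXN 16,556,418.24 × 0.0444811 = CHF 736,447.70

CHF 736,447.70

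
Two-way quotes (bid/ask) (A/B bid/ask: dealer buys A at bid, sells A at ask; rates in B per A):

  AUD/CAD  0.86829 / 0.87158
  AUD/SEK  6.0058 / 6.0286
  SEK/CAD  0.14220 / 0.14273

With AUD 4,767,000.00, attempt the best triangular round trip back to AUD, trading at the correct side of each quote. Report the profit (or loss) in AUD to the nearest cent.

Net profit: AUD 43,367.05

Best loop AUD → CAD → SEK → AUD:
AUD 4,767,000.00 × 0.86829 (sell AUD at bid) = CAD 4,139,138.43
CAD 4,139,138.43 ÷ 0.14273 (buy SEK at ask) = SEK 28,999,778.81
SEK 28,999,778.81 ÷ 6.0286 (buy AUD at ask) = AUD 4,810,367.05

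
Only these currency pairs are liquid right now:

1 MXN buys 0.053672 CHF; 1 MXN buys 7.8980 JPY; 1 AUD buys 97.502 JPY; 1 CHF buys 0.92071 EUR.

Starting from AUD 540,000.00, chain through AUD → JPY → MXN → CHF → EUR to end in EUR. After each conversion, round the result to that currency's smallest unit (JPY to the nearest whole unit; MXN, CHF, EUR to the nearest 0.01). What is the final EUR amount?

EUR 329,428.21

AUD 540,000.00 × 97.502 = JPY 52,651,080
JPY 52,651,080 ÷ 7.8980 = MXN 6,666,381.36
MXN 6,666,381.36 × 0.053672 = CHF 357,798.02
CHF 357,798.02 × 0.92071 = EUR 329,428.21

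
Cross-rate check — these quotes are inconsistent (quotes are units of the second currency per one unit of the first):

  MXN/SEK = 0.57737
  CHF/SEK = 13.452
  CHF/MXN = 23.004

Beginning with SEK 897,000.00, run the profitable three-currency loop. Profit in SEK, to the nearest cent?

Profit: SEK 11,493.30

Profitable loop is SEK → MXN → CHF → SEK:
SEK 897,000.00 ÷ 0.57737 = MXN 1,553,596.48
MXN 1,553,596.48 ÷ 23.004 = CHF 67,535.93
CHF 67,535.93 × 13.452 = SEK 908,493.30
Profit = SEK 908,493.30 − SEK 897,000.00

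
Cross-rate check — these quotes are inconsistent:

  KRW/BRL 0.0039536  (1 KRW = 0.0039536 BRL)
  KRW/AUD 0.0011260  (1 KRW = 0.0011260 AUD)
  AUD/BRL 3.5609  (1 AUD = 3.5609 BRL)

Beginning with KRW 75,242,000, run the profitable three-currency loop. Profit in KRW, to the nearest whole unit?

Profit: KRW 1,065,244

Profitable loop is KRW → AUD → BRL → KRW:
KRW 75,242,000 × 0.0011260 = AUD 84,722.49
AUD 84,722.49 × 3.5609 = BRL 301,688.32
BRL 301,688.32 ÷ 0.0039536 = KRW 76,307,244
Profit = KRW 76,307,244 − KRW 75,242,000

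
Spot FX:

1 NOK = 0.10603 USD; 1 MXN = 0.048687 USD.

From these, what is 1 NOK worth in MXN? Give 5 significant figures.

NOK/MXN = 2.1778

1 NOK × 0.10603 = 0.10603 USD
0.10603 USD ÷ 0.048687 = 2.17779 MXN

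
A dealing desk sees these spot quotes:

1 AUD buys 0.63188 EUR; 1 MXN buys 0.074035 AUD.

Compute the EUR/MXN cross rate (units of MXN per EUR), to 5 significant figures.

EUR/MXN = 21.376

1 EUR ÷ 0.63188 = 1.58258 AUD
1.58258 AUD ÷ 0.074035 = 21.3761 MXN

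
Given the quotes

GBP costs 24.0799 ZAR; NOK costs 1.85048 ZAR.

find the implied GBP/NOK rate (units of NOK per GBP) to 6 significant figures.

GBP/NOK = 13.0128

1 GBP × 24.0799 = 24.0799 ZAR
24.0799 ZAR ÷ 1.85048 = 13.0128 NOK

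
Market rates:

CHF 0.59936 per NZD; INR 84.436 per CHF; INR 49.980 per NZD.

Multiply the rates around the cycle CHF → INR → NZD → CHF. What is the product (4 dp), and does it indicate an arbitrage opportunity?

1.0126 (arbitrage exists)

Around CHF → INR → NZD → CHF: 1 × 84.436 ÷ 49.980 × 0.59936 = 1.012556
Product > 1; profitable direction is CHF → INR → NZD → CHF.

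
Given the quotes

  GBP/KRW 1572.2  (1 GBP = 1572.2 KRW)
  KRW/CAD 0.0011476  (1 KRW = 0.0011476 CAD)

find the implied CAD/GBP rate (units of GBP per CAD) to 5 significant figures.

CAD/GBP = 0.55424

1 CAD ÷ 0.0011476 = 871.384 KRW
871.384 KRW ÷ 1572.2 = 0.554245 GBP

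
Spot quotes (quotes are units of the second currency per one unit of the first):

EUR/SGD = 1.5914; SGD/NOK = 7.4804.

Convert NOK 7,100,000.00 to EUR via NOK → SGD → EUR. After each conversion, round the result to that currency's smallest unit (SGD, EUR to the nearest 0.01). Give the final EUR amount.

EUR 596,422.71

NOK 7,100,000.00 ÷ 7.4804 = SGD 949,147.10
SGD 949,147.10 ÷ 1.5914 = EUR 596,422.71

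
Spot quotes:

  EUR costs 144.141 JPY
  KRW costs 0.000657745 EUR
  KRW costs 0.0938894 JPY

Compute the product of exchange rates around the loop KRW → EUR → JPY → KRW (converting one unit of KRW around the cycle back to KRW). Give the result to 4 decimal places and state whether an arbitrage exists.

Around KRW → EUR → JPY → KRW: 1 × 0.000657745 × 144.141 ÷ 0.0938894 = 1.009784
Product > 1; profitable direction is KRW → EUR → JPY → KRW.

1.0098 (arbitrage exists)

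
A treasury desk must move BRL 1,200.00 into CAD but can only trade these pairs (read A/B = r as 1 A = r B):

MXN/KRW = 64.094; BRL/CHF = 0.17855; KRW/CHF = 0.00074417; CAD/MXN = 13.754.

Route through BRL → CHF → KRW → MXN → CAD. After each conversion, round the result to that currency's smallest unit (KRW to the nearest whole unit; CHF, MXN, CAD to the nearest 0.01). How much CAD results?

CAD 326.60

BRL 1,200.00 × 0.17855 = CHF 214.26
CHF 214.26 ÷ 0.00074417 = KRW 287,918
KRW 287,918 ÷ 64.094 = MXN 4,492.12
MXN 4,492.12 ÷ 13.754 = CAD 326.60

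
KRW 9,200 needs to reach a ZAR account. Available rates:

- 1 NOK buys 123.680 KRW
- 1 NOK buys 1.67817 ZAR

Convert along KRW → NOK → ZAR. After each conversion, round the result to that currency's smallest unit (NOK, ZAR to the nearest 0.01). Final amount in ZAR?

KRW 9,200 ÷ 123.680 = NOK 74.39
NOK 74.39 × 1.67817 = ZAR 124.84

ZAR 124.84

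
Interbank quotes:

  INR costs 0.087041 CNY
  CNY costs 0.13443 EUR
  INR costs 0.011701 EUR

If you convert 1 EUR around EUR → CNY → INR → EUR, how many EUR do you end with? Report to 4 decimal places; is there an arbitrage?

Around EUR → CNY → INR → EUR: 1 ÷ 0.13443 ÷ 0.087041 × 0.011701 = 1.000007
Product ≈ 1 (deviation 0.001%, within rounding noise).

1.0000 (no arbitrage)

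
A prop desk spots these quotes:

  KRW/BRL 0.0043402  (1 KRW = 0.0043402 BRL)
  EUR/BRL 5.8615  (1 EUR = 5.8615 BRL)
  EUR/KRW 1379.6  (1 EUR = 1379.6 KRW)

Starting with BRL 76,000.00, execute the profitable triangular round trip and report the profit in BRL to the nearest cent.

Profitable loop is BRL → EUR → KRW → BRL:
BRL 76,000.00 ÷ 5.8615 = EUR 12,965.96
EUR 12,965.96 × 1379.6 = KRW 17,887,844
KRW 17,887,844 × 0.0043402 = BRL 77,636.82
Profit = BRL 77,636.82 − BRL 76,000.00

Profit: BRL 1,636.82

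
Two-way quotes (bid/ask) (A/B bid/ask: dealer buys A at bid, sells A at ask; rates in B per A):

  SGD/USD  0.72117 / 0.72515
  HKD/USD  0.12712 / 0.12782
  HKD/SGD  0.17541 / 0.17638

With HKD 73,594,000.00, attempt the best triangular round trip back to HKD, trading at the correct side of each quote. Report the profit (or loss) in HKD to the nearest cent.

Best loop HKD → USD → SGD → HKD:
HKD 73,594,000.00 × 0.12712 (sell HKD at bid) = USD 9,355,269.28
USD 9,355,269.28 ÷ 0.72515 (buy SGD at ask) = SGD 12,901,150.49
SGD 12,901,150.49 ÷ 0.17638 (buy HKD at ask) = HKD 73,144,066.75

Net result: HKD -449,933.25 (no profitable arbitrage after spreads)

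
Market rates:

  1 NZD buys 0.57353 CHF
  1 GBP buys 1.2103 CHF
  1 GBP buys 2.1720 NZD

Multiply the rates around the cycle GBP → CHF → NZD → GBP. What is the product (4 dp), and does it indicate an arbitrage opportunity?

0.9716 (arbitrage exists)

Around GBP → CHF → NZD → GBP: 1 × 1.2103 ÷ 0.57353 ÷ 2.1720 = 0.971577
Product < 1; profitable direction is GBP → NZD → CHF → GBP.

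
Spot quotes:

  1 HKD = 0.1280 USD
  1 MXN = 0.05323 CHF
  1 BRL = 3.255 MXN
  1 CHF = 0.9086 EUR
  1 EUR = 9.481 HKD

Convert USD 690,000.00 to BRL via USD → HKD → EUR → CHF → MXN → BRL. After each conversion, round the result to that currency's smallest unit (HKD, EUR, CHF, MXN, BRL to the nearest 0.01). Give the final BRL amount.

BRL 3,611,642.72

USD 690,000.00 ÷ 0.1280 = HKD 5,390,625.00
HKD 5,390,625.00 ÷ 9.481 = EUR 568,571.35
EUR 568,571.35 ÷ 0.9086 = CHF 625,766.40
CHF 625,766.40 ÷ 0.05323 = MXN 11,755,897.05
MXN 11,755,897.05 ÷ 3.255 = BRL 3,611,642.72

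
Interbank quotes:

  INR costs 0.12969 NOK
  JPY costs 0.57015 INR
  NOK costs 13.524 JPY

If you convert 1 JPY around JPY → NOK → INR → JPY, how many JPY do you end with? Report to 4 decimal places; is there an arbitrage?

Around JPY → NOK → INR → JPY: 1 ÷ 13.524 ÷ 0.12969 ÷ 0.57015 = 0.999998
Product ≈ 1 (deviation 0.000%, within rounding noise).

1.0000 (no arbitrage)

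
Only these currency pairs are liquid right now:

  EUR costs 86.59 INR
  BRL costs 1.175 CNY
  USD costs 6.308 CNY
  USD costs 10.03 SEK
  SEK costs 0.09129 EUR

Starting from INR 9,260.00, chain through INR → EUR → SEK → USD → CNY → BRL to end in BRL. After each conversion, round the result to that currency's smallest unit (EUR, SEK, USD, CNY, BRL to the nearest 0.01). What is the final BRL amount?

INR 9,260.00 ÷ 86.59 = EUR 106.94
EUR 106.94 ÷ 0.09129 = SEK 1,171.43
SEK 1,171.43 ÷ 10.03 = USD 116.79
USD 116.79 × 6.308 = CNY 736.71
CNY 736.71 ÷ 1.175 = BRL 626.99

BRL 626.99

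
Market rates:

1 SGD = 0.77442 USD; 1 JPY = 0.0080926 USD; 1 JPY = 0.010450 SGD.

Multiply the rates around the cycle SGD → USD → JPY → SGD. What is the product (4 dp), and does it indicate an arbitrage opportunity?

1.0000 (no arbitrage)

Around SGD → USD → JPY → SGD: 1 × 0.77442 ÷ 0.0080926 × 0.010450 = 1.000011
Product ≈ 1 (deviation 0.001%, within rounding noise).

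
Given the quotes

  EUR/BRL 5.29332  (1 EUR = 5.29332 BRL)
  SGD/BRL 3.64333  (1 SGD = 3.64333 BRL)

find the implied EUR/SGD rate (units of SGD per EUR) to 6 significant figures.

1 EUR × 5.29332 = 5.29332 BRL
5.29332 BRL ÷ 3.64333 = 1.45288 SGD

EUR/SGD = 1.45288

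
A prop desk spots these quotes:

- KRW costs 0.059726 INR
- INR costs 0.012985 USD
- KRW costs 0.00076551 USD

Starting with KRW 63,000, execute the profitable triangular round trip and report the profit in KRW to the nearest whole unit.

Profitable loop is KRW → INR → USD → KRW:
KRW 63,000 × 0.059726 = INR 3,762.74
INR 3,762.74 × 0.012985 = USD 48.86
USD 48.86 ÷ 0.00076551 = KRW 63,826
Profit = KRW 63,826 − KRW 63,000

Profit: KRW 826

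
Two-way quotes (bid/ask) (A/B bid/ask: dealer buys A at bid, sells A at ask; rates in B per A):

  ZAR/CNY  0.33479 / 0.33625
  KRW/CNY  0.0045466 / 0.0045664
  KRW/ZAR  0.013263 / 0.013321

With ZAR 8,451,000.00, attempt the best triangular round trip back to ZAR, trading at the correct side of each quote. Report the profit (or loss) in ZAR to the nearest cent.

Best loop ZAR → KRW → CNY → ZAR:
ZAR 8,451,000.00 ÷ 0.013321 (buy KRW at ask) = KRW 634,411,831
KRW 634,411,831 × 0.0045466 (sell KRW at bid) = CNY 2,884,416.83
CNY 2,884,416.83 ÷ 0.33625 (buy ZAR at ask) = ZAR 8,578,191.32

Net profit: ZAR 127,191.32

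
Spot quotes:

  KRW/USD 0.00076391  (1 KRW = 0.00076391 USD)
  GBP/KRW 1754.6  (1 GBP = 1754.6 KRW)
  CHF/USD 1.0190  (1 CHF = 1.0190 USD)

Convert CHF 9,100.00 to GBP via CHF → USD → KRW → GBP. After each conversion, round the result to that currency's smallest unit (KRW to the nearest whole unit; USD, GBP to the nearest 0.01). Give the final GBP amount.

CHF 9,100.00 × 1.0190 = USD 9,272.90
USD 9,272.90 ÷ 0.00076391 = KRW 12,138,734
KRW 12,138,734 ÷ 1754.6 = GBP 6,918.23

GBP 6,918.23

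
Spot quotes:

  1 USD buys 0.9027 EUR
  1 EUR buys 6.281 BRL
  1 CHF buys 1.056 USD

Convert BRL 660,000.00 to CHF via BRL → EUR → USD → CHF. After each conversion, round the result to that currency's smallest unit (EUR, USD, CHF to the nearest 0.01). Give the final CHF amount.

BRL 660,000.00 ÷ 6.281 = EUR 105,078.81
EUR 105,078.81 ÷ 0.9027 = USD 116,405.02
USD 116,405.02 ÷ 1.056 = CHF 110,232.03

CHF 110,232.03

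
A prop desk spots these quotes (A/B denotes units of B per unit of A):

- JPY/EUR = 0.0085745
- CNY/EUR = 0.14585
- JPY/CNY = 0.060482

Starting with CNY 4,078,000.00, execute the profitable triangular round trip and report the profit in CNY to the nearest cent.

Profit: CNY 117,377.01

Profitable loop is CNY → EUR → JPY → CNY:
CNY 4,078,000.00 × 0.14585 = EUR 594,776.30
EUR 594,776.30 ÷ 0.0085745 = JPY 69,365,712
JPY 69,365,712 × 0.060482 = CNY 4,195,377.01
Profit = CNY 4,195,377.01 − CNY 4,078,000.00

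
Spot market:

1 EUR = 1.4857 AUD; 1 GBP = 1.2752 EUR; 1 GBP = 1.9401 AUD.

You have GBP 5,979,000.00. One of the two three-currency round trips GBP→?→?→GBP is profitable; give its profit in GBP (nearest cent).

Profitable loop is GBP → AUD → EUR → GBP:
GBP 5,979,000.00 × 1.9401 = AUD 11,599,857.90
AUD 11,599,857.90 ÷ 1.4857 = EUR 7,807,671.74
EUR 7,807,671.74 ÷ 1.2752 = GBP 6,122,703.68
Profit = GBP 6,122,703.68 − GBP 5,979,000.00

Profit: GBP 143,703.68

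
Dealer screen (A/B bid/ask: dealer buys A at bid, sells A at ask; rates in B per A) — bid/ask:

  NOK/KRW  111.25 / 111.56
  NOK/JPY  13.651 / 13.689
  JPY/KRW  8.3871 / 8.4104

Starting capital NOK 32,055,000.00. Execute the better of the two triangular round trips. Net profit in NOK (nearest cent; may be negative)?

Net profit: NOK 842,550.59

Best loop NOK → JPY → KRW → NOK:
NOK 32,055,000.00 × 13.651 (sell NOK at bid) = JPY 437,582,805
JPY 437,582,805 × 8.3871 (sell JPY at bid) = KRW 3,670,050,744
KRW 3,670,050,744 ÷ 111.56 (buy NOK at ask) = NOK 32,897,550.59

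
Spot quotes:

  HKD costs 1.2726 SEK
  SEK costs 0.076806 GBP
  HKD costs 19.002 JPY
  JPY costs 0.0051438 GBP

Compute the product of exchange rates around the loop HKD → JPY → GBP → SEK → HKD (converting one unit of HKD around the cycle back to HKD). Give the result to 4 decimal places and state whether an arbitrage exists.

1.0000 (no arbitrage)

Around HKD → JPY → GBP → SEK → HKD: 1 × 19.002 × 0.0051438 ÷ 0.076806 ÷ 1.2726 = 0.999992
Product ≈ 1 (deviation 0.001%, within rounding noise).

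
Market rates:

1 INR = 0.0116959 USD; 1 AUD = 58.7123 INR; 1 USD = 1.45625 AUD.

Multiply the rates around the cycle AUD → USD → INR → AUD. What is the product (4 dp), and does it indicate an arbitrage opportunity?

1.0000 (no arbitrage)

Around AUD → USD → INR → AUD: 1 ÷ 1.45625 ÷ 0.0116959 ÷ 58.7123 = 1.000003
Product ≈ 1 (deviation 0.000%, within rounding noise).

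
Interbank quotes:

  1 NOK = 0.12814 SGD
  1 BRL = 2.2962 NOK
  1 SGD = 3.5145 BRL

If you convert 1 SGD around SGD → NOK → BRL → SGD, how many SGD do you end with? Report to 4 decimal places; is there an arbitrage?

Around SGD → NOK → BRL → SGD: 1 ÷ 0.12814 ÷ 2.2962 ÷ 3.5145 = 0.967035
Product < 1; profitable direction is SGD → BRL → NOK → SGD.

0.9670 (arbitrage exists)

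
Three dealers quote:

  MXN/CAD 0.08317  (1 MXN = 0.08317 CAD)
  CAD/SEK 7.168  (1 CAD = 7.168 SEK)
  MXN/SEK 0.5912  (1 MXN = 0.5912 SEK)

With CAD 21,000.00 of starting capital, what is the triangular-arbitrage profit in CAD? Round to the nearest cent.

Profitable loop is CAD → SEK → MXN → CAD:
CAD 21,000.00 × 7.168 = SEK 150,528.00
SEK 150,528.00 ÷ 0.5912 = MXN 254,614.34
MXN 254,614.34 × 0.08317 = CAD 21,176.27
Profit = CAD 21,176.27 − CAD 21,000.00

Profit: CAD 176.27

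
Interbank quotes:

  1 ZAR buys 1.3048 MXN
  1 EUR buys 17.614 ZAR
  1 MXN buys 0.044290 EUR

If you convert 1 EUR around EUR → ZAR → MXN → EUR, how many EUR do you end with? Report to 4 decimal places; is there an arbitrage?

1.0179 (arbitrage exists)

Around EUR → ZAR → MXN → EUR: 1 × 17.614 × 1.3048 × 0.044290 = 1.017906
Product > 1; profitable direction is EUR → ZAR → MXN → EUR.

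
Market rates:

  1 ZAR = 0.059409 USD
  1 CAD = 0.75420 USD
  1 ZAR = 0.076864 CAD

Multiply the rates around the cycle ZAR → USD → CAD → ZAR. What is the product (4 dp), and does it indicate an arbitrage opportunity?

1.0248 (arbitrage exists)

Around ZAR → USD → CAD → ZAR: 1 × 0.059409 ÷ 0.75420 ÷ 0.076864 = 1.024809
Product > 1; profitable direction is ZAR → USD → CAD → ZAR.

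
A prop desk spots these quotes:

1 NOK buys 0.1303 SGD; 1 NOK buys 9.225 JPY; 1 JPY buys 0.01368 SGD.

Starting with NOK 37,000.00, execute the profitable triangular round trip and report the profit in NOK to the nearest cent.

Profitable loop is NOK → SGD → JPY → NOK:
NOK 37,000.00 × 0.1303 = SGD 4,821.10
SGD 4,821.10 ÷ 0.01368 = JPY 352,420
JPY 352,420 ÷ 9.225 = NOK 38,202.67
Profit = NOK 38,202.67 − NOK 37,000.00

Profit: NOK 1,202.67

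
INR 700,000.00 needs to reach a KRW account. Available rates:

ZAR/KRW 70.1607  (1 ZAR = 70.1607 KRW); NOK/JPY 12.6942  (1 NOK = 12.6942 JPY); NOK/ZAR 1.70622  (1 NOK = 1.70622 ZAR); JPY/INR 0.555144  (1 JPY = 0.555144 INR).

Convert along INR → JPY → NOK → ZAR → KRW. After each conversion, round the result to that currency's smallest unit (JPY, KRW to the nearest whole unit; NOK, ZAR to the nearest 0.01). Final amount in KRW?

KRW 11,890,934

INR 700,000.00 ÷ 0.555144 = JPY 1,260,934
JPY 1,260,934 ÷ 12.6942 = NOK 99,331.51
NOK 99,331.51 × 1.70622 = ZAR 169,481.41
ZAR 169,481.41 × 70.1607 = KRW 11,890,934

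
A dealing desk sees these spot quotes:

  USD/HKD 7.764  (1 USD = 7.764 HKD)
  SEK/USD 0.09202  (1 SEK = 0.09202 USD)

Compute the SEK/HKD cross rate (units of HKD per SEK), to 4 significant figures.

1 SEK × 0.09202 = 0.09202 USD
0.09202 USD × 7.764 = 0.714443 HKD

SEK/HKD = 0.7144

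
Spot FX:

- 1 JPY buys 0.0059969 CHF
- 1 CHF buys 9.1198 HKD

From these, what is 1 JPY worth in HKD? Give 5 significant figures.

JPY/HKD = 0.054691

1 JPY × 0.0059969 = 0.0059969 CHF
0.0059969 CHF × 9.1198 = 0.0546905 HKD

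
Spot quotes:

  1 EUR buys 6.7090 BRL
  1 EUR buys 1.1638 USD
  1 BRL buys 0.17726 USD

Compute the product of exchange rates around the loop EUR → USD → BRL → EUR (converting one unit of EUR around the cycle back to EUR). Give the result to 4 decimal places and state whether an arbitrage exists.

Around EUR → USD → BRL → EUR: 1 × 1.1638 ÷ 0.17726 ÷ 6.7090 = 0.978610
Product < 1; profitable direction is EUR → BRL → USD → EUR.

0.9786 (arbitrage exists)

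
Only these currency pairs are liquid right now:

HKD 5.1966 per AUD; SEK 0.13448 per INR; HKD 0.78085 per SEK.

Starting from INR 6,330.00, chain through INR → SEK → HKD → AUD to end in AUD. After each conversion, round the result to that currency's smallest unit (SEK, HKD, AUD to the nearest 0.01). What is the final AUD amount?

INR 6,330.00 × 0.13448 = SEK 851.26
SEK 851.26 × 0.78085 = HKD 664.71
HKD 664.71 ÷ 5.1966 = AUD 127.91

AUD 127.91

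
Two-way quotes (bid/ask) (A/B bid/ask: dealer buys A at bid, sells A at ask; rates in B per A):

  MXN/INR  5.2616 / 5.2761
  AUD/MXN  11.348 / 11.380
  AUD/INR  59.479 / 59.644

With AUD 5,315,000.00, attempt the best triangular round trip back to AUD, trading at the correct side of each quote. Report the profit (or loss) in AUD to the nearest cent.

Net profit: AUD 5,759.92

Best loop AUD → MXN → INR → AUD:
AUD 5,315,000.00 × 11.348 (sell AUD at bid) = MXN 60,314,620.00
MXN 60,314,620.00 × 5.2616 (sell MXN at bid) = INR 317,351,404.59
INR 317,351,404.59 ÷ 59.644 (buy AUD at ask) = AUD 5,320,759.92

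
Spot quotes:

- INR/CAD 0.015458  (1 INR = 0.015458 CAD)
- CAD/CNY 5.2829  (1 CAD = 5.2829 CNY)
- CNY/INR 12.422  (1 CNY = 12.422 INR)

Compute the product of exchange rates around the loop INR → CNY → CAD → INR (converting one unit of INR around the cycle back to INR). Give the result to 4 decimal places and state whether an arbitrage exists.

0.9858 (arbitrage exists)

Around INR → CNY → CAD → INR: 1 ÷ 12.422 ÷ 5.2829 ÷ 0.015458 = 0.985786
Product < 1; profitable direction is INR → CAD → CNY → INR.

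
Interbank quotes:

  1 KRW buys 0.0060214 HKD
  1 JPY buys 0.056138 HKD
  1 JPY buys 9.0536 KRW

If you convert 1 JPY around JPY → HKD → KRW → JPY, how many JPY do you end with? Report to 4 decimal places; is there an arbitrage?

1.0298 (arbitrage exists)

Around JPY → HKD → KRW → JPY: 1 × 0.056138 ÷ 0.0060214 ÷ 9.0536 = 1.029765
Product > 1; profitable direction is JPY → HKD → KRW → JPY.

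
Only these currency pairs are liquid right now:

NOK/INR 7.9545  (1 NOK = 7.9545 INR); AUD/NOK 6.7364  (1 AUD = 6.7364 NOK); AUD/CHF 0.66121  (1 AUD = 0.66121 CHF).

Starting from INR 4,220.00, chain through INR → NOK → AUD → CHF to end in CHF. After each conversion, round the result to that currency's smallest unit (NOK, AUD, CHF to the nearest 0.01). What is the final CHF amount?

CHF 52.07

INR 4,220.00 ÷ 7.9545 = NOK 530.52
NOK 530.52 ÷ 6.7364 = AUD 78.75
AUD 78.75 × 0.66121 = CHF 52.07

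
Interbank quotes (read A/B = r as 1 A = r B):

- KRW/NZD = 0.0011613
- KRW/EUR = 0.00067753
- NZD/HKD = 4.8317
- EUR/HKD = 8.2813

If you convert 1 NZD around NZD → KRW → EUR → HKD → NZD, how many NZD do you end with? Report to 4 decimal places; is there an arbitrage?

Around NZD → KRW → EUR → HKD → NZD: 1 ÷ 0.0011613 × 0.00067753 × 8.2813 ÷ 4.8317 = 0.999960
Product ≈ 1 (deviation 0.004%, within rounding noise).

1.0000 (no arbitrage)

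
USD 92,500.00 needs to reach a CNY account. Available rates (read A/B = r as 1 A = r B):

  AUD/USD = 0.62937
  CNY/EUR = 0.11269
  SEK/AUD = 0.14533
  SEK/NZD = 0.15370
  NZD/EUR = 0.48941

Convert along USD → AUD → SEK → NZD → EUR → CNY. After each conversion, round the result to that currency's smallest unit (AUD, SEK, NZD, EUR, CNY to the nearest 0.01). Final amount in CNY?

USD 92,500.00 ÷ 0.62937 = AUD 146,972.37
AUD 146,972.37 ÷ 0.14533 = SEK 1,011,300.97
SEK 1,011,300.97 × 0.15370 = NZD 155,436.96
NZD 155,436.96 × 0.48941 = EUR 76,072.40
EUR 76,072.40 ÷ 0.11269 = CNY 675,059.01

CNY 675,059.01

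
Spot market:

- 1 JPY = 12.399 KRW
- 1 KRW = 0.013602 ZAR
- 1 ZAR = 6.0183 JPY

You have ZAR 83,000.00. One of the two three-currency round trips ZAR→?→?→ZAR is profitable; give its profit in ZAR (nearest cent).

Profitable loop is ZAR → JPY → KRW → ZAR:
ZAR 83,000.00 × 6.0183 = JPY 499,519
JPY 499,519 × 12.399 = KRW 6,193,535
KRW 6,193,535 × 0.013602 = ZAR 84,244.46
Profit = ZAR 84,244.46 − ZAR 83,000.00

Profit: ZAR 1,244.46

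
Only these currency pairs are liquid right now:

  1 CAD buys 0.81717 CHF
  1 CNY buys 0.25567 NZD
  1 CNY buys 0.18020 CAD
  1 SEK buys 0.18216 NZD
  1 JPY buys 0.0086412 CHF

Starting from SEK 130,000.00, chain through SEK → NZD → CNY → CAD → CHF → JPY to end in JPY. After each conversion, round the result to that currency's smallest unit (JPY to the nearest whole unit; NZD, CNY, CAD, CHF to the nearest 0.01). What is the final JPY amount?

JPY 1,578,373

SEK 130,000.00 × 0.18216 = NZD 23,680.80
NZD 23,680.80 ÷ 0.25567 = CNY 92,622.52
CNY 92,622.52 × 0.18020 = CAD 16,690.58
CAD 16,690.58 × 0.81717 = CHF 13,639.04
CHF 13,639.04 ÷ 0.0086412 = JPY 1,578,373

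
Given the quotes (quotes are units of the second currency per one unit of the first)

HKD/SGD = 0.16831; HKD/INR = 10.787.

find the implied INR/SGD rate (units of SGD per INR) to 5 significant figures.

1 INR ÷ 10.787 = 0.0927042 HKD
0.0927042 HKD × 0.16831 = 0.015603 SGD

INR/SGD = 0.015603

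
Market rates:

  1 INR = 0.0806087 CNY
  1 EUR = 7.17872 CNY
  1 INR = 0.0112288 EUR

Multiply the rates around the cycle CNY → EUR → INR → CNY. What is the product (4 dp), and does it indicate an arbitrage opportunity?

Around CNY → EUR → INR → CNY: 1 ÷ 7.17872 ÷ 0.0112288 × 0.0806087 = 1.000004
Product ≈ 1 (deviation 0.000%, within rounding noise).

1.0000 (no arbitrage)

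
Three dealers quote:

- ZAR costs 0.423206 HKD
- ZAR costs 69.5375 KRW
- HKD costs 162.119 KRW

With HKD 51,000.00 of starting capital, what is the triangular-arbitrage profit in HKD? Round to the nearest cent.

Profitable loop is HKD → ZAR → KRW → HKD:
HKD 51,000.00 ÷ 0.423206 = ZAR 120,508.69
ZAR 120,508.69 × 69.5375 = KRW 8,379,873
KRW 8,379,873 ÷ 162.119 = HKD 51,689.64
Profit = HKD 51,689.64 − HKD 51,000.00

Profit: HKD 689.64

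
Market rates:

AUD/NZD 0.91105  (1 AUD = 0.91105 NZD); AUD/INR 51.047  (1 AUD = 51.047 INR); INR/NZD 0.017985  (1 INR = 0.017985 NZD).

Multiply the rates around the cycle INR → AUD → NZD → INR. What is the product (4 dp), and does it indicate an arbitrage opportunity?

Around INR → AUD → NZD → INR: 1 ÷ 51.047 × 0.91105 ÷ 0.017985 = 0.992342
Product < 1; profitable direction is INR → NZD → AUD → INR.

0.9923 (arbitrage exists)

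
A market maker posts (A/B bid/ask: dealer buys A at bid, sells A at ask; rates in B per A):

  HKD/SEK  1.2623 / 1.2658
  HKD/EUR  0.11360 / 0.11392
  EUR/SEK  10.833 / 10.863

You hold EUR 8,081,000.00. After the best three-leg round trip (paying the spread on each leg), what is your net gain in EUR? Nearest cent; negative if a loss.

Net profit: EUR 161,860.18

Best loop EUR → HKD → SEK → EUR:
EUR 8,081,000.00 ÷ 0.11392 (buy HKD at ask) = HKD 70,935,744.38
HKD 70,935,744.38 × 1.2623 (sell HKD at bid) = SEK 89,542,190.13
SEK 89,542,190.13 ÷ 10.863 (buy EUR at ask) = EUR 8,242,860.18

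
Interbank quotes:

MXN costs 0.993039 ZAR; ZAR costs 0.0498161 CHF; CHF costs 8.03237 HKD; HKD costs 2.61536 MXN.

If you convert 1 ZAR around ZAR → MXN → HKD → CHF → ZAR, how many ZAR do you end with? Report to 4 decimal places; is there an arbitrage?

Around ZAR → MXN → HKD → CHF → ZAR: 1 ÷ 0.993039 ÷ 2.61536 ÷ 8.03237 ÷ 0.0498161 = 0.962252
Product < 1; profitable direction is ZAR → CHF → HKD → MXN → ZAR.

0.9623 (arbitrage exists)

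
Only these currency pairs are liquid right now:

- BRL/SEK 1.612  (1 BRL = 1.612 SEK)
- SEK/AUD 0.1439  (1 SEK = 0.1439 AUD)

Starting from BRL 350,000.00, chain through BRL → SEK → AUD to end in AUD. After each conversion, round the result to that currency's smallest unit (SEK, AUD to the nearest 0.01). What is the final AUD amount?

AUD 81,188.38

BRL 350,000.00 × 1.612 = SEK 564,200.00
SEK 564,200.00 × 0.1439 = AUD 81,188.38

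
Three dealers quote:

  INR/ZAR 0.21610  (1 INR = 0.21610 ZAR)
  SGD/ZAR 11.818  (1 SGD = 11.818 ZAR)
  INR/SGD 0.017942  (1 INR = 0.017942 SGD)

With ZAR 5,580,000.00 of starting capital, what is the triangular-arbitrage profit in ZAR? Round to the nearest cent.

Profitable loop is ZAR → SGD → INR → ZAR:
ZAR 5,580,000.00 ÷ 11.818 = SGD 472,161.11
SGD 472,161.11 ÷ 0.017942 = INR 26,315,968.69
INR 26,315,968.69 × 0.21610 = ZAR 5,686,880.83
Profit = ZAR 5,686,880.83 − ZAR 5,580,000.00

Profit: ZAR 106,880.83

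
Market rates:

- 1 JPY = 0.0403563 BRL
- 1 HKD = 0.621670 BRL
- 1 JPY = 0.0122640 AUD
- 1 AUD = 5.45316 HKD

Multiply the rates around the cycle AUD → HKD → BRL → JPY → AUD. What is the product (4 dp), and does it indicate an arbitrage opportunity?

Around AUD → HKD → BRL → JPY → AUD: 1 × 5.45316 × 0.621670 ÷ 0.0403563 × 0.0122640 = 1.030218
Product > 1; profitable direction is AUD → HKD → BRL → JPY → AUD.

1.0302 (arbitrage exists)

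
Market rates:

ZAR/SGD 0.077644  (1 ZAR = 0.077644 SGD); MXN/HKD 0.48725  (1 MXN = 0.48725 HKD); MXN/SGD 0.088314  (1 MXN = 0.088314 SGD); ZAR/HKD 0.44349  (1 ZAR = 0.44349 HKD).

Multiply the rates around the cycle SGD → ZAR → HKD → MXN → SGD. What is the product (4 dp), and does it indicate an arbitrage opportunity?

Around SGD → ZAR → HKD → MXN → SGD: 1 ÷ 0.077644 × 0.44349 ÷ 0.48725 × 0.088314 = 1.035270
Product > 1; profitable direction is SGD → ZAR → HKD → MXN → SGD.

1.0353 (arbitrage exists)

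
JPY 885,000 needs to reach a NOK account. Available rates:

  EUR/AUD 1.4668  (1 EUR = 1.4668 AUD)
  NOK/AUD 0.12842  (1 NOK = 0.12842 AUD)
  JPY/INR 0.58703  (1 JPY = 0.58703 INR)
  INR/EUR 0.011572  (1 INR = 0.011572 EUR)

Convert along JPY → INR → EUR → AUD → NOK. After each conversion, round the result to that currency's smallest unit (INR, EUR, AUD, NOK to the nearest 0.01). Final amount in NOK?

JPY 885,000 × 0.58703 = INR 519,521.55
INR 519,521.55 × 0.011572 = EUR 6,011.90
EUR 6,011.90 × 1.4668 = AUD 8,818.25
AUD 8,818.25 ÷ 0.12842 = NOK 68,667.26

NOK 68,667.26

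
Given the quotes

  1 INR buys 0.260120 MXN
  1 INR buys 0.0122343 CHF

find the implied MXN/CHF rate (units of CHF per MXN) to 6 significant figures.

MXN/CHF = 0.0470333

1 MXN ÷ 0.260120 = 3.84438 INR
3.84438 INR × 0.0122343 = 0.0470333 CHF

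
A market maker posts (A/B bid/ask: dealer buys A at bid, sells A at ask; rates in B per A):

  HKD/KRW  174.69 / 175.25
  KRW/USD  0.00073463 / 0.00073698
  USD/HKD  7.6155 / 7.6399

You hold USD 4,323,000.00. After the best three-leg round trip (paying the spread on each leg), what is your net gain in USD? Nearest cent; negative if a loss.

Best loop USD → KRW → HKD → USD:
USD 4,323,000.00 ÷ 0.00073698 (buy KRW at ask) = KRW 5,865,830,823
KRW 5,865,830,823 ÷ 175.25 (buy HKD at ask) = HKD 33,471,217.25
HKD 33,471,217.25 ÷ 7.6399 (buy USD at ask) = USD 4,381,106.72

Net profit: USD 58,106.72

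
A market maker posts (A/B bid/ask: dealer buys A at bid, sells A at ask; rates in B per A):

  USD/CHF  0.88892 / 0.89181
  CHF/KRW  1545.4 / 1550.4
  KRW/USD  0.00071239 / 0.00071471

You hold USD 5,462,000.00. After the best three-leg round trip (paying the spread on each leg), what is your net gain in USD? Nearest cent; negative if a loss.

Net profit: USD 65,207.13

Best loop USD → KRW → CHF → USD:
USD 5,462,000.00 ÷ 0.00071471 (buy KRW at ask) = KRW 7,642,260,497
KRW 7,642,260,497 ÷ 1550.4 (buy CHF at ask) = CHF 4,929,218.59
CHF 4,929,218.59 ÷ 0.89181 (buy USD at ask) = USD 5,527,207.13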